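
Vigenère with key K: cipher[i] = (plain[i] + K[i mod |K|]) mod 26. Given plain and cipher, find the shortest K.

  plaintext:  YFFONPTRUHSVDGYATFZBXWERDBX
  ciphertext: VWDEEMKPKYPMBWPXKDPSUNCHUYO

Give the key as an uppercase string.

XRYQR

  i= 0: V-Y = 23 → X
  i= 1: W-F = 17 → R
  i= 2: D-F = 24 → Y
  i= 3: E-O = 16 → Q
  i= 4: E-N = 17 → R
  i= 5: M-P = 23 → X
  i= 6: K-T = 17 → R
  i= 7: P-R = 24 → Y
  i= 8: K-U = 16 → Q
  i= 9: Y-H = 17 → R
  i=10: P-S = 23 → X
  i=11: M-V = 17 → R
  i=12: B-D = 24 → Y
  i=13: W-G = 16 → Q
  i=14: P-Y = 17 → R
  i=15: X-A = 23 → X
  i=16: K-T = 17 → R
  i=17: D-F = 24 → Y
  i=18: P-Z = 16 → Q
  i=19: S-B = 17 → R
  i=20: U-X = 23 → X
  i=21: N-W = 17 → R
  i=22: C-E = 24 → Y
  i=23: H-R = 16 → Q
  i=24: U-D = 17 → R
  i=25: Y-B = 23 → X
  i=26: O-X = 17 → R
  shifts repeat with period 5: XRYQR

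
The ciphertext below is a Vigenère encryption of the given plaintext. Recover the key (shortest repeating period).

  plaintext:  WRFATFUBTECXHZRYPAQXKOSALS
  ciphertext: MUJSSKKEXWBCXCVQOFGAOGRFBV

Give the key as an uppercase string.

  i= 0: M-W = 16 → Q
  i= 1: U-R =  3 → D
  i= 2: J-F =  4 → E
  i= 3: S-A = 18 → S
  i= 4: S-T = 25 → Z
  i= 5: K-F =  5 → F
  i= 6: K-U = 16 → Q
  i= 7: E-B =  3 → D
  i= 8: X-T =  4 → E
  i= 9: W-E = 18 → S
  i=10: B-C = 25 → Z
  i=11: C-X =  5 → F
  i=12: X-H = 16 → Q
  i=13: C-Z =  3 → D
  i=14: V-R =  4 → E
  i=15: Q-Y = 18 → S
  i=16: O-P = 25 → Z
  i=17: F-A =  5 → F
  i=18: G-Q = 16 → Q
  i=19: A-X =  3 → D
  i=20: O-K =  4 → E
  i=21: G-O = 18 → S
  i=22: R-S = 25 → Z
  i=23: F-A =  5 → F
  i=24: B-L = 16 → Q
  i=25: V-S =  3 → D
  shifts repeat with period 6: QDESZF

QDESZF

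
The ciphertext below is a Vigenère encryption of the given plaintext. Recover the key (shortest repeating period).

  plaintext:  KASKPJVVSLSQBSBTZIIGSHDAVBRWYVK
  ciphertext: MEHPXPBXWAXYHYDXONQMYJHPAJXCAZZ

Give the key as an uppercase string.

CEPFIGG

  i= 0: M-K =  2 → C
  i= 1: E-A =  4 → E
  i= 2: H-S = 15 → P
  i= 3: P-K =  5 → F
  i= 4: X-P =  8 → I
  i= 5: P-J =  6 → G
  i= 6: B-V =  6 → G
  i= 7: X-V =  2 → C
  i= 8: W-S =  4 → E
  i= 9: A-L = 15 → P
  i=10: X-S =  5 → F
  i=11: Y-Q =  8 → I
  i=12: H-B =  6 → G
  i=13: Y-S =  6 → G
  i=14: D-B =  2 → C
  i=15: X-T =  4 → E
  i=16: O-Z = 15 → P
  i=17: N-I =  5 → F
  i=18: Q-I =  8 → I
  i=19: M-G =  6 → G
  i=20: Y-S =  6 → G
  i=21: J-H =  2 → C
  i=22: H-D =  4 → E
  i=23: P-A = 15 → P
  i=24: A-V =  5 → F
  i=25: J-B =  8 → I
  i=26: X-R =  6 → G
  i=27: C-W =  6 → G
  i=28: A-Y =  2 → C
  i=29: Z-V =  4 → E
  i=30: Z-K = 15 → P
  shifts repeat with period 7: CEPFIGG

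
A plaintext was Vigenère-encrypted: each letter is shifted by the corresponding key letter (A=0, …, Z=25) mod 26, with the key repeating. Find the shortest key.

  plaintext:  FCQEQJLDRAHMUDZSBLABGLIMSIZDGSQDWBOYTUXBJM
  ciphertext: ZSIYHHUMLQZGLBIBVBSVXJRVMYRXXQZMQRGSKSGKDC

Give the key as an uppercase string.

  i= 0: Z-F = 20 → U
  i= 1: S-C = 16 → Q
  i= 2: I-Q = 18 → S
  i= 3: Y-E = 20 → U
  i= 4: H-Q = 17 → R
  i= 5: H-J = 24 → Y
  i= 6: U-L =  9 → J
  i= 7: M-D =  9 → J
  i= 8: L-R = 20 → U
  i= 9: Q-A = 16 → Q
  i=10: Z-H = 18 → S
  i=11: G-M = 20 → U
  i=12: L-U = 17 → R
  i=13: B-D = 24 → Y
  i=14: I-Z =  9 → J
  i=15: B-S =  9 → J
  i=16: V-B = 20 → U
  i=17: B-L = 16 → Q
  i=18: S-A = 18 → S
  i=19: V-B = 20 → U
  i=20: X-G = 17 → R
  i=21: J-L = 24 → Y
  i=22: R-I =  9 → J
  i=23: V-M =  9 → J
  i=24: M-S = 20 → U
  i=25: Y-I = 16 → Q
  i=26: R-Z = 18 → S
  i=27: X-D = 20 → U
  i=28: X-G = 17 → R
  i=29: Q-S = 24 → Y
  i=30: Z-Q =  9 → J
  i=31: M-D =  9 → J
  i=32: Q-W = 20 → U
  i=33: R-B = 16 → Q
  i=34: G-O = 18 → S
  i=35: S-Y = 20 → U
  i=36: K-T = 17 → R
  i=37: S-U = 24 → Y
  i=38: G-X =  9 → J
  i=39: K-B =  9 → J
  i=40: D-J = 20 → U
  i=41: C-M = 16 → Q
  shifts repeat with period 8: UQSURYJJ

UQSURYJJ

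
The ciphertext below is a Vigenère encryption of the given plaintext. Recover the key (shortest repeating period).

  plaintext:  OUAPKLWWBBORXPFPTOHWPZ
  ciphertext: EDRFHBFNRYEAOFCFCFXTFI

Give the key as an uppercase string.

  i= 0: E-O = 16 → Q
  i= 1: D-U =  9 → J
  i= 2: R-A = 17 → R
  i= 3: F-P = 16 → Q
  i= 4: H-K = 23 → X
  i= 5: B-L = 16 → Q
  i= 6: F-W =  9 → J
  i= 7: N-W = 17 → R
  i= 8: R-B = 16 → Q
  i= 9: Y-B = 23 → X
  i=10: E-O = 16 → Q
  i=11: A-R =  9 → J
  i=12: O-X = 17 → R
  i=13: F-P = 16 → Q
  i=14: C-F = 23 → X
  i=15: F-P = 16 → Q
  i=16: C-T =  9 → J
  i=17: F-O = 17 → R
  i=18: X-H = 16 → Q
  i=19: T-W = 23 → X
  i=20: F-P = 16 → Q
  i=21: I-Z =  9 → J
  shifts repeat with period 5: QJRQX

QJRQX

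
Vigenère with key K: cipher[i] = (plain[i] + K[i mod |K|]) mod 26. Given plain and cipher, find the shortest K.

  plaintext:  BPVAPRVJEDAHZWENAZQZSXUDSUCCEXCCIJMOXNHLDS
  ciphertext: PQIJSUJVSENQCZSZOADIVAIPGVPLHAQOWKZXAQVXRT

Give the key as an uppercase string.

OBNJDDOM

  i= 0: P-B = 14 → O
  i= 1: Q-P =  1 → B
  i= 2: I-V = 13 → N
  i= 3: J-A =  9 → J
  i= 4: S-P =  3 → D
  i= 5: U-R =  3 → D
  i= 6: J-V = 14 → O
  i= 7: V-J = 12 → M
  i= 8: S-E = 14 → O
  i= 9: E-D =  1 → B
  i=10: N-A = 13 → N
  i=11: Q-H =  9 → J
  i=12: C-Z =  3 → D
  i=13: Z-W =  3 → D
  i=14: S-E = 14 → O
  i=15: Z-N = 12 → M
  i=16: O-A = 14 → O
  i=17: A-Z =  1 → B
  i=18: D-Q = 13 → N
  i=19: I-Z =  9 → J
  i=20: V-S =  3 → D
  i=21: A-X =  3 → D
  i=22: I-U = 14 → O
  i=23: P-D = 12 → M
  i=24: G-S = 14 → O
  i=25: V-U =  1 → B
  i=26: P-C = 13 → N
  i=27: L-C =  9 → J
  i=28: H-E =  3 → D
  i=29: A-X =  3 → D
  i=30: Q-C = 14 → O
  i=31: O-C = 12 → M
  i=32: W-I = 14 → O
  i=33: K-J =  1 → B
  i=34: Z-M = 13 → N
  i=35: X-O =  9 → J
  i=36: A-X =  3 → D
  i=37: Q-N =  3 → D
  i=38: V-H = 14 → O
  i=39: X-L = 12 → M
  i=40: R-D = 14 → O
  i=41: T-S =  1 → B
  shifts repeat with period 8: OBNJDDOM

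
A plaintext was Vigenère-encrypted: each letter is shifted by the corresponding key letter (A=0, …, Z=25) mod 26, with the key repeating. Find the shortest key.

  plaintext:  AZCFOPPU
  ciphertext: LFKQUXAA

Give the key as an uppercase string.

LGI

  i= 0: L-A = 11 → L
  i= 1: F-Z =  6 → G
  i= 2: K-C =  8 → I
  i= 3: Q-F = 11 → L
  i= 4: U-O =  6 → G
  i= 5: X-P =  8 → I
  i= 6: A-P = 11 → L
  i= 7: A-U =  6 → G
  shifts repeat with period 3: LGI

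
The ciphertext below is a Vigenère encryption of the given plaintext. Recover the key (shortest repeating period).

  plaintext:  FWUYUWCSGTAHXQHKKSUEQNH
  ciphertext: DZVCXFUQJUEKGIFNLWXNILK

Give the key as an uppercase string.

  i= 0: D-F = 24 → Y
  i= 1: Z-W =  3 → D
  i= 2: V-U =  1 → B
  i= 3: C-Y =  4 → E
  i= 4: X-U =  3 → D
  i= 5: F-W =  9 → J
  i= 6: U-C = 18 → S
  i= 7: Q-S = 24 → Y
  i= 8: J-G =  3 → D
  i= 9: U-T =  1 → B
  i=10: E-A =  4 → E
  i=11: K-H =  3 → D
  i=12: G-X =  9 → J
  i=13: I-Q = 18 → S
  i=14: F-H = 24 → Y
  i=15: N-K =  3 → D
  i=16: L-K =  1 → B
  i=17: W-S =  4 → E
  i=18: X-U =  3 → D
  i=19: N-E =  9 → J
  i=20: I-Q = 18 → S
  i=21: L-N = 24 → Y
  i=22: K-H =  3 → D
  shifts repeat with period 7: YDBEDJS

YDBEDJS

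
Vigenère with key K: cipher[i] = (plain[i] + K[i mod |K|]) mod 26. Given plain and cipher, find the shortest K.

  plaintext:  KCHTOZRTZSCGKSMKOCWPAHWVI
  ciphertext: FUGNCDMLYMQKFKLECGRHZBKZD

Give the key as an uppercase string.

VSZUOE

  i= 0: F-K = 21 → V
  i= 1: U-C = 18 → S
  i= 2: G-H = 25 → Z
  i= 3: N-T = 20 → U
  i= 4: C-O = 14 → O
  i= 5: D-Z =  4 → E
  i= 6: M-R = 21 → V
  i= 7: L-T = 18 → S
  i= 8: Y-Z = 25 → Z
  i= 9: M-S = 20 → U
  i=10: Q-C = 14 → O
  i=11: K-G =  4 → E
  i=12: F-K = 21 → V
  i=13: K-S = 18 → S
  i=14: L-M = 25 → Z
  i=15: E-K = 20 → U
  i=16: C-O = 14 → O
  i=17: G-C =  4 → E
  i=18: R-W = 21 → V
  i=19: H-P = 18 → S
  i=20: Z-A = 25 → Z
  i=21: B-H = 20 → U
  i=22: K-W = 14 → O
  i=23: Z-V =  4 → E
  i=24: D-I = 21 → V
  shifts repeat with period 6: VSZUOE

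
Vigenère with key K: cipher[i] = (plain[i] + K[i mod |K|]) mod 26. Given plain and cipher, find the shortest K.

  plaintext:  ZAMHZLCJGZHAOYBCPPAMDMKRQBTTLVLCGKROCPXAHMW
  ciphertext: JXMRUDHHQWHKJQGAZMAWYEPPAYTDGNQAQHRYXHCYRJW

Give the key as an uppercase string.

  i= 0: J-Z = 10 → K
  i= 1: X-A = 23 → X
  i= 2: M-M =  0 → A
  i= 3: R-H = 10 → K
  i= 4: U-Z = 21 → V
  i= 5: D-L = 18 → S
  i= 6: H-C =  5 → F
  i= 7: H-J = 24 → Y
  i= 8: Q-G = 10 → K
  i= 9: W-Z = 23 → X
  i=10: H-H =  0 → A
  i=11: K-A = 10 → K
  i=12: J-O = 21 → V
  i=13: Q-Y = 18 → S
  i=14: G-B =  5 → F
  i=15: A-C = 24 → Y
  i=16: Z-P = 10 → K
  i=17: M-P = 23 → X
  i=18: A-A =  0 → A
  i=19: W-M = 10 → K
  i=20: Y-D = 21 → V
  i=21: E-M = 18 → S
  i=22: P-K =  5 → F
  i=23: P-R = 24 → Y
  i=24: A-Q = 10 → K
  i=25: Y-B = 23 → X
  i=26: T-T =  0 → A
  i=27: D-T = 10 → K
  i=28: G-L = 21 → V
  i=29: N-V = 18 → S
  i=30: Q-L =  5 → F
  i=31: A-C = 24 → Y
  i=32: Q-G = 10 → K
  i=33: H-K = 23 → X
  i=34: R-R =  0 → A
  i=35: Y-O = 10 → K
  i=36: X-C = 21 → V
  i=37: H-P = 18 → S
  i=38: C-X =  5 → F
  i=39: Y-A = 24 → Y
  i=40: R-H = 10 → K
  i=41: J-M = 23 → X
  i=42: W-W =  0 → A
  shifts repeat with period 8: KXAKVSFY

KXAKVSFY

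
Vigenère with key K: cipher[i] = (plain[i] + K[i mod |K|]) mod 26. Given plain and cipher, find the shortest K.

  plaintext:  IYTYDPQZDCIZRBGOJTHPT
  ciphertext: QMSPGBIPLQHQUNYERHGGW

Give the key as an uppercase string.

IOZRDMSQ

  i= 0: Q-I =  8 → I
  i= 1: M-Y = 14 → O
  i= 2: S-T = 25 → Z
  i= 3: P-Y = 17 → R
  i= 4: G-D =  3 → D
  i= 5: B-P = 12 → M
  i= 6: I-Q = 18 → S
  i= 7: P-Z = 16 → Q
  i= 8: L-D =  8 → I
  i= 9: Q-C = 14 → O
  i=10: H-I = 25 → Z
  i=11: Q-Z = 17 → R
  i=12: U-R =  3 → D
  i=13: N-B = 12 → M
  i=14: Y-G = 18 → S
  i=15: E-O = 16 → Q
  i=16: R-J =  8 → I
  i=17: H-T = 14 → O
  i=18: G-H = 25 → Z
  i=19: G-P = 17 → R
  i=20: W-T =  3 → D
  shifts repeat with period 8: IOZRDMSQ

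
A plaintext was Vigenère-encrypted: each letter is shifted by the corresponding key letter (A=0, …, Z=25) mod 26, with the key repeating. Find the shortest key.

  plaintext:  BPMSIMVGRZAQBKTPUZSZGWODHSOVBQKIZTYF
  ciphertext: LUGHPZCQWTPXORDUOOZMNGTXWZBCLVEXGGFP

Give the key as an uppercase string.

KFUPHNH

  i= 0: L-B = 10 → K
  i= 1: U-P =  5 → F
  i= 2: G-M = 20 → U
  i= 3: H-S = 15 → P
  i= 4: P-I =  7 → H
  i= 5: Z-M = 13 → N
  i= 6: C-V =  7 → H
  i= 7: Q-G = 10 → K
  i= 8: W-R =  5 → F
  i= 9: T-Z = 20 → U
  i=10: P-A = 15 → P
  i=11: X-Q =  7 → H
  i=12: O-B = 13 → N
  i=13: R-K =  7 → H
  i=14: D-T = 10 → K
  i=15: U-P =  5 → F
  i=16: O-U = 20 → U
  i=17: O-Z = 15 → P
  i=18: Z-S =  7 → H
  i=19: M-Z = 13 → N
  i=20: N-G =  7 → H
  i=21: G-W = 10 → K
  i=22: T-O =  5 → F
  i=23: X-D = 20 → U
  i=24: W-H = 15 → P
  i=25: Z-S =  7 → H
  i=26: B-O = 13 → N
  i=27: C-V =  7 → H
  i=28: L-B = 10 → K
  i=29: V-Q =  5 → F
  i=30: E-K = 20 → U
  i=31: X-I = 15 → P
  i=32: G-Z =  7 → H
  i=33: G-T = 13 → N
  i=34: F-Y =  7 → H
  i=35: P-F = 10 → K
  shifts repeat with period 7: KFUPHNH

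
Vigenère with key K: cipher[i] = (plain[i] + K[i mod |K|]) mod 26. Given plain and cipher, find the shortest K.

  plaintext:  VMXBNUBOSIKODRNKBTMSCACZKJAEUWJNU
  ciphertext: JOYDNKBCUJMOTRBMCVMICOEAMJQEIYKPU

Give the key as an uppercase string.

OCBCAQA

  i= 0: J-V = 14 → O
  i= 1: O-M =  2 → C
  i= 2: Y-X =  1 → B
  i= 3: D-B =  2 → C
  i= 4: N-N =  0 → A
  i= 5: K-U = 16 → Q
  i= 6: B-B =  0 → A
  i= 7: C-O = 14 → O
  i= 8: U-S =  2 → C
  i= 9: J-I =  1 → B
  i=10: M-K =  2 → C
  i=11: O-O =  0 → A
  i=12: T-D = 16 → Q
  i=13: R-R =  0 → A
  i=14: B-N = 14 → O
  i=15: M-K =  2 → C
  i=16: C-B =  1 → B
  i=17: V-T =  2 → C
  i=18: M-M =  0 → A
  i=19: I-S = 16 → Q
  i=20: C-C =  0 → A
  i=21: O-A = 14 → O
  i=22: E-C =  2 → C
  i=23: A-Z =  1 → B
  i=24: M-K =  2 → C
  i=25: J-J =  0 → A
  i=26: Q-A = 16 → Q
  i=27: E-E =  0 → A
  i=28: I-U = 14 → O
  i=29: Y-W =  2 → C
  i=30: K-J =  1 → B
  i=31: P-N =  2 → C
  i=32: U-U =  0 → A
  shifts repeat with period 7: OCBCAQA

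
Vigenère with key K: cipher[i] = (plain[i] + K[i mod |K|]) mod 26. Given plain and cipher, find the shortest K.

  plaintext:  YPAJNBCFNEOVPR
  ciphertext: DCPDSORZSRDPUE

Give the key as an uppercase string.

FNPU

  i= 0: D-Y =  5 → F
  i= 1: C-P = 13 → N
  i= 2: P-A = 15 → P
  i= 3: D-J = 20 → U
  i= 4: S-N =  5 → F
  i= 5: O-B = 13 → N
  i= 6: R-C = 15 → P
  i= 7: Z-F = 20 → U
  i= 8: S-N =  5 → F
  i= 9: R-E = 13 → N
  i=10: D-O = 15 → P
  i=11: P-V = 20 → U
  i=12: U-P =  5 → F
  i=13: E-R = 13 → N
  shifts repeat with period 4: FNPU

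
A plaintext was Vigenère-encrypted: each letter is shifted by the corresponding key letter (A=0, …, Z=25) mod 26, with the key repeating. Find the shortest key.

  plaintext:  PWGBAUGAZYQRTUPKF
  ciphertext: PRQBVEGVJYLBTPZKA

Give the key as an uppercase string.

AVK

  i= 0: P-P =  0 → A
  i= 1: R-W = 21 → V
  i= 2: Q-G = 10 → K
  i= 3: B-B =  0 → A
  i= 4: V-A = 21 → V
  i= 5: E-U = 10 → K
  i= 6: G-G =  0 → A
  i= 7: V-A = 21 → V
  i= 8: J-Z = 10 → K
  i= 9: Y-Y =  0 → A
  i=10: L-Q = 21 → V
  i=11: B-R = 10 → K
  i=12: T-T =  0 → A
  i=13: P-U = 21 → V
  i=14: Z-P = 10 → K
  i=15: K-K =  0 → A
  i=16: A-F = 21 → V
  shifts repeat with period 3: AVK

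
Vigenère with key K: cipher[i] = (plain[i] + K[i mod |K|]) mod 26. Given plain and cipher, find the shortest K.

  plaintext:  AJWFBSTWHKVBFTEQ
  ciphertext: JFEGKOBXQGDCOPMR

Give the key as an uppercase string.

JWIB

  i= 0: J-A =  9 → J
  i= 1: F-J = 22 → W
  i= 2: E-W =  8 → I
  i= 3: G-F =  1 → B
  i= 4: K-B =  9 → J
  i= 5: O-S = 22 → W
  i= 6: B-T =  8 → I
  i= 7: X-W =  1 → B
  i= 8: Q-H =  9 → J
  i= 9: G-K = 22 → W
  i=10: D-V =  8 → I
  i=11: C-B =  1 → B
  i=12: O-F =  9 → J
  i=13: P-T = 22 → W
  i=14: M-E =  8 → I
  i=15: R-Q =  1 → B
  shifts repeat with period 4: JWIB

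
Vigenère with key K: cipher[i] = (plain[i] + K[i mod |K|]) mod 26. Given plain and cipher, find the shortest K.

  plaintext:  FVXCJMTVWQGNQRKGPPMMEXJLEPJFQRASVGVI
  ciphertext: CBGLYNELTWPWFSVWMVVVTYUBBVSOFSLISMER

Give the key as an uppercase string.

  i= 0: C-F = 23 → X
  i= 1: B-V =  6 → G
  i= 2: G-X =  9 → J
  i= 3: L-C =  9 → J
  i= 4: Y-J = 15 → P
  i= 5: N-M =  1 → B
  i= 6: E-T = 11 → L
  i= 7: L-V = 16 → Q
  i= 8: T-W = 23 → X
  i= 9: W-Q =  6 → G
  i=10: P-G =  9 → J
  i=11: W-N =  9 → J
  i=12: F-Q = 15 → P
  i=13: S-R =  1 → B
  i=14: V-K = 11 → L
  i=15: W-G = 16 → Q
  i=16: M-P = 23 → X
  i=17: V-P =  6 → G
  i=18: V-M =  9 → J
  i=19: V-M =  9 → J
  i=20: T-E = 15 → P
  i=21: Y-X =  1 → B
  i=22: U-J = 11 → L
  i=23: B-L = 16 → Q
  i=24: B-E = 23 → X
  i=25: V-P =  6 → G
  i=26: S-J =  9 → J
  i=27: O-F =  9 → J
  i=28: F-Q = 15 → P
  i=29: S-R =  1 → B
  i=30: L-A = 11 → L
  i=31: I-S = 16 → Q
  i=32: S-V = 23 → X
  i=33: M-G =  6 → G
  i=34: E-V =  9 → J
  i=35: R-I =  9 → J
  shifts repeat with period 8: XGJJPBLQ

XGJJPBLQ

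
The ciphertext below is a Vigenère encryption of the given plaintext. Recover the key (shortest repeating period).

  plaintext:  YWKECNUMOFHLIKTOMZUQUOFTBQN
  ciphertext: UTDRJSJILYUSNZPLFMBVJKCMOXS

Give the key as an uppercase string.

WXTNHFP

  i= 0: U-Y = 22 → W
  i= 1: T-W = 23 → X
  i= 2: D-K = 19 → T
  i= 3: R-E = 13 → N
  i= 4: J-C =  7 → H
  i= 5: S-N =  5 → F
  i= 6: J-U = 15 → P
  i= 7: I-M = 22 → W
  i= 8: L-O = 23 → X
  i= 9: Y-F = 19 → T
  i=10: U-H = 13 → N
  i=11: S-L =  7 → H
  i=12: N-I =  5 → F
  i=13: Z-K = 15 → P
  i=14: P-T = 22 → W
  i=15: L-O = 23 → X
  i=16: F-M = 19 → T
  i=17: M-Z = 13 → N
  i=18: B-U =  7 → H
  i=19: V-Q =  5 → F
  i=20: J-U = 15 → P
  i=21: K-O = 22 → W
  i=22: C-F = 23 → X
  i=23: M-T = 19 → T
  i=24: O-B = 13 → N
  i=25: X-Q =  7 → H
  i=26: S-N =  5 → F
  shifts repeat with period 7: WXTNHFP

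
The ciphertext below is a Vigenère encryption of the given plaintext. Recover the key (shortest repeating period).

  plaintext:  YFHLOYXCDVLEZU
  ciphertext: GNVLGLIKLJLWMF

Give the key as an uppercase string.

IIOASNL

  i= 0: G-Y =  8 → I
  i= 1: N-F =  8 → I
  i= 2: V-H = 14 → O
  i= 3: L-L =  0 → A
  i= 4: G-O = 18 → S
  i= 5: L-Y = 13 → N
  i= 6: I-X = 11 → L
  i= 7: K-C =  8 → I
  i= 8: L-D =  8 → I
  i= 9: J-V = 14 → O
  i=10: L-L =  0 → A
  i=11: W-E = 18 → S
  i=12: M-Z = 13 → N
  i=13: F-U = 11 → L
  shifts repeat with period 7: IIOASNL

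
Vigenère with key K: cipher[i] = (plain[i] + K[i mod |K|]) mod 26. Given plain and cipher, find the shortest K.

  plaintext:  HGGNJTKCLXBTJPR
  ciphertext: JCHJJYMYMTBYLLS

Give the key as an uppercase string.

  i= 0: J-H =  2 → C
  i= 1: C-G = 22 → W
  i= 2: H-G =  1 → B
  i= 3: J-N = 22 → W
  i= 4: J-J =  0 → A
  i= 5: Y-T =  5 → F
  i= 6: M-K =  2 → C
  i= 7: Y-C = 22 → W
  i= 8: M-L =  1 → B
  i= 9: T-X = 22 → W
  i=10: B-B =  0 → A
  i=11: Y-T =  5 → F
  i=12: L-J =  2 → C
  i=13: L-P = 22 → W
  i=14: S-R =  1 → B
  shifts repeat with period 6: CWBWAF

CWBWAF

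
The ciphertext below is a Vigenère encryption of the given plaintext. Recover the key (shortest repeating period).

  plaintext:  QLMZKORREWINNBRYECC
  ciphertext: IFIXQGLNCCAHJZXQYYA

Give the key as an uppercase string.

  i= 0: I-Q = 18 → S
  i= 1: F-L = 20 → U
  i= 2: I-M = 22 → W
  i= 3: X-Z = 24 → Y
  i= 4: Q-K =  6 → G
  i= 5: G-O = 18 → S
  i= 6: L-R = 20 → U
  i= 7: N-R = 22 → W
  i= 8: C-E = 24 → Y
  i= 9: C-W =  6 → G
  i=10: A-I = 18 → S
  i=11: H-N = 20 → U
  i=12: J-N = 22 → W
  i=13: Z-B = 24 → Y
  i=14: X-R =  6 → G
  i=15: Q-Y = 18 → S
  i=16: Y-E = 20 → U
  i=17: Y-C = 22 → W
  i=18: A-C = 24 → Y
  shifts repeat with period 5: SUWYG

SUWYG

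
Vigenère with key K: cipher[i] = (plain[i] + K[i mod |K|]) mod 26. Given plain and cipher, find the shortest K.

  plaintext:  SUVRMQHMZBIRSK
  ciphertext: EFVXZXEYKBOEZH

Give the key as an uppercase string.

MLAGNHX

  i= 0: E-S = 12 → M
  i= 1: F-U = 11 → L
  i= 2: V-V =  0 → A
  i= 3: X-R =  6 → G
  i= 4: Z-M = 13 → N
  i= 5: X-Q =  7 → H
  i= 6: E-H = 23 → X
  i= 7: Y-M = 12 → M
  i= 8: K-Z = 11 → L
  i= 9: B-B =  0 → A
  i=10: O-I =  6 → G
  i=11: E-R = 13 → N
  i=12: Z-S =  7 → H
  i=13: H-K = 23 → X
  shifts repeat with period 7: MLAGNHX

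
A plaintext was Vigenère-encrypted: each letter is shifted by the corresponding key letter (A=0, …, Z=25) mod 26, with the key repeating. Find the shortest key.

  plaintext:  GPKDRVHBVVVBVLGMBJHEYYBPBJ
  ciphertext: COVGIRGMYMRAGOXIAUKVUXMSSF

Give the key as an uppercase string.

  i= 0: C-G = 22 → W
  i= 1: O-P = 25 → Z
  i= 2: V-K = 11 → L
  i= 3: G-D =  3 → D
  i= 4: I-R = 17 → R
  i= 5: R-V = 22 → W
  i= 6: G-H = 25 → Z
  i= 7: M-B = 11 → L
  i= 8: Y-V =  3 → D
  i= 9: M-V = 17 → R
  i=10: R-V = 22 → W
  i=11: A-B = 25 → Z
  i=12: G-V = 11 → L
  i=13: O-L =  3 → D
  i=14: X-G = 17 → R
  i=15: I-M = 22 → W
  i=16: A-B = 25 → Z
  i=17: U-J = 11 → L
  i=18: K-H =  3 → D
  i=19: V-E = 17 → R
  i=20: U-Y = 22 → W
  i=21: X-Y = 25 → Z
  i=22: M-B = 11 → L
  i=23: S-P =  3 → D
  i=24: S-B = 17 → R
  i=25: F-J = 22 → W
  shifts repeat with period 5: WZLDR

WZLDR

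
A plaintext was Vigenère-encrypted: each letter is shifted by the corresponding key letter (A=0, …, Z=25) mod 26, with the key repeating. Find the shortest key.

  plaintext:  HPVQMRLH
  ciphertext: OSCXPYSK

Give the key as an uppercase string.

HDH

  i= 0: O-H =  7 → H
  i= 1: S-P =  3 → D
  i= 2: C-V =  7 → H
  i= 3: X-Q =  7 → H
  i= 4: P-M =  3 → D
  i= 5: Y-R =  7 → H
  i= 6: S-L =  7 → H
  i= 7: K-H =  3 → D
  shifts repeat with period 3: HDH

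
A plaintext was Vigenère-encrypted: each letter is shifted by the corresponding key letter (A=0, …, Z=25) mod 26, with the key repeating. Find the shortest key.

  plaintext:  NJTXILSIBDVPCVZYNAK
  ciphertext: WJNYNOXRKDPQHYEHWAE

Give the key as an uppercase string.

JAUBFDFJ

  i= 0: W-N =  9 → J
  i= 1: J-J =  0 → A
  i= 2: N-T = 20 → U
  i= 3: Y-X =  1 → B
  i= 4: N-I =  5 → F
  i= 5: O-L =  3 → D
  i= 6: X-S =  5 → F
  i= 7: R-I =  9 → J
  i= 8: K-B =  9 → J
  i= 9: D-D =  0 → A
  i=10: P-V = 20 → U
  i=11: Q-P =  1 → B
  i=12: H-C =  5 → F
  i=13: Y-V =  3 → D
  i=14: E-Z =  5 → F
  i=15: H-Y =  9 → J
  i=16: W-N =  9 → J
  i=17: A-A =  0 → A
  i=18: E-K = 20 → U
  shifts repeat with period 8: JAUBFDFJ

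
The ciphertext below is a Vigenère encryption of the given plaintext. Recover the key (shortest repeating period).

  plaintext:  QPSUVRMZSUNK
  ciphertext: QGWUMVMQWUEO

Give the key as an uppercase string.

ARE

  i= 0: Q-Q =  0 → A
  i= 1: G-P = 17 → R
  i= 2: W-S =  4 → E
  i= 3: U-U =  0 → A
  i= 4: M-V = 17 → R
  i= 5: V-R =  4 → E
  i= 6: M-M =  0 → A
  i= 7: Q-Z = 17 → R
  i= 8: W-S =  4 → E
  i= 9: U-U =  0 → A
  i=10: E-N = 17 → R
  i=11: O-K =  4 → E
  shifts repeat with period 3: ARE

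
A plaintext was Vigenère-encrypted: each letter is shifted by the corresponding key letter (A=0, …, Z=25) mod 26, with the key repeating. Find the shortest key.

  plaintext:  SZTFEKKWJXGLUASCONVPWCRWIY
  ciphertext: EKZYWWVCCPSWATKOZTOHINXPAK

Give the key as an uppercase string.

  i= 0: E-S = 12 → M
  i= 1: K-Z = 11 → L
  i= 2: Z-T =  6 → G
  i= 3: Y-F = 19 → T
  i= 4: W-E = 18 → S
  i= 5: W-K = 12 → M
  i= 6: V-K = 11 → L
  i= 7: C-W =  6 → G
  i= 8: C-J = 19 → T
  i= 9: P-X = 18 → S
  i=10: S-G = 12 → M
  i=11: W-L = 11 → L
  i=12: A-U =  6 → G
  i=13: T-A = 19 → T
  i=14: K-S = 18 → S
  i=15: O-C = 12 → M
  i=16: Z-O = 11 → L
  i=17: T-N =  6 → G
  i=18: O-V = 19 → T
  i=19: H-P = 18 → S
  i=20: I-W = 12 → M
  i=21: N-C = 11 → L
  i=22: X-R =  6 → G
  i=23: P-W = 19 → T
  i=24: A-I = 18 → S
  i=25: K-Y = 12 → M
  shifts repeat with period 5: MLGTS

MLGTS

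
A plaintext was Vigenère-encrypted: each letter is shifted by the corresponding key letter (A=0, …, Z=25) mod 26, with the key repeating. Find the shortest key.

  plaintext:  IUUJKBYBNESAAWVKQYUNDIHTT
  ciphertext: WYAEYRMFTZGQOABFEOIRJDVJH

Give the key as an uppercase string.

OEGVOQ

  i= 0: W-I = 14 → O
  i= 1: Y-U =  4 → E
  i= 2: A-U =  6 → G
  i= 3: E-J = 21 → V
  i= 4: Y-K = 14 → O
  i= 5: R-B = 16 → Q
  i= 6: M-Y = 14 → O
  i= 7: F-B =  4 → E
  i= 8: T-N =  6 → G
  i= 9: Z-E = 21 → V
  i=10: G-S = 14 → O
  i=11: Q-A = 16 → Q
  i=12: O-A = 14 → O
  i=13: A-W =  4 → E
  i=14: B-V =  6 → G
  i=15: F-K = 21 → V
  i=16: E-Q = 14 → O
  i=17: O-Y = 16 → Q
  i=18: I-U = 14 → O
  i=19: R-N =  4 → E
  i=20: J-D =  6 → G
  i=21: D-I = 21 → V
  i=22: V-H = 14 → O
  i=23: J-T = 16 → Q
  i=24: H-T = 14 → O
  shifts repeat with period 6: OEGVOQ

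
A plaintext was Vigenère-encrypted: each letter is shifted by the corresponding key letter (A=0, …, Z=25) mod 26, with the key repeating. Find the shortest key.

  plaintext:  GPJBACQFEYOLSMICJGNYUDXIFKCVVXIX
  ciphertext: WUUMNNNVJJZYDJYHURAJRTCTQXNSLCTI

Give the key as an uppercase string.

  i= 0: W-G = 16 → Q
  i= 1: U-P =  5 → F
  i= 2: U-J = 11 → L
  i= 3: M-B = 11 → L
  i= 4: N-A = 13 → N
  i= 5: N-C = 11 → L
  i= 6: N-Q = 23 → X
  i= 7: V-F = 16 → Q
  i= 8: J-E =  5 → F
  i= 9: J-Y = 11 → L
  i=10: Z-O = 11 → L
  i=11: Y-L = 13 → N
  i=12: D-S = 11 → L
  i=13: J-M = 23 → X
  i=14: Y-I = 16 → Q
  i=15: H-C =  5 → F
  i=16: U-J = 11 → L
  i=17: R-G = 11 → L
  i=18: A-N = 13 → N
  i=19: J-Y = 11 → L
  i=20: R-U = 23 → X
  i=21: T-D = 16 → Q
  i=22: C-X =  5 → F
  i=23: T-I = 11 → L
  i=24: Q-F = 11 → L
  i=25: X-K = 13 → N
  i=26: N-C = 11 → L
  i=27: S-V = 23 → X
  i=28: L-V = 16 → Q
  i=29: C-X =  5 → F
  i=30: T-I = 11 → L
  i=31: I-X = 11 → L
  shifts repeat with period 7: QFLLNLX

QFLLNLX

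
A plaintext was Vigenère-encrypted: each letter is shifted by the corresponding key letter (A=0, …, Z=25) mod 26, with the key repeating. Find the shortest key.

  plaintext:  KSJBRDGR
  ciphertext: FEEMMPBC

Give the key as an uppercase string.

VMVL

  i= 0: F-K = 21 → V
  i= 1: E-S = 12 → M
  i= 2: E-J = 21 → V
  i= 3: M-B = 11 → L
  i= 4: M-R = 21 → V
  i= 5: P-D = 12 → M
  i= 6: B-G = 21 → V
  i= 7: C-R = 11 → L
  shifts repeat with period 4: VMVL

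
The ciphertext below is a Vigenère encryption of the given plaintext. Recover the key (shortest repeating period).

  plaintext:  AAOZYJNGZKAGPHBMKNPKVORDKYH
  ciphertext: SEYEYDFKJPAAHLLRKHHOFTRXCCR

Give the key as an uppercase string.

  i= 0: S-A = 18 → S
  i= 1: E-A =  4 → E
  i= 2: Y-O = 10 → K
  i= 3: E-Z =  5 → F
  i= 4: Y-Y =  0 → A
  i= 5: D-J = 20 → U
  i= 6: F-N = 18 → S
  i= 7: K-G =  4 → E
  i= 8: J-Z = 10 → K
  i= 9: P-K =  5 → F
  i=10: A-A =  0 → A
  i=11: A-G = 20 → U
  i=12: H-P = 18 → S
  i=13: L-H =  4 → E
  i=14: L-B = 10 → K
  i=15: R-M =  5 → F
  i=16: K-K =  0 → A
  i=17: H-N = 20 → U
  i=18: H-P = 18 → S
  i=19: O-K =  4 → E
  i=20: F-V = 10 → K
  i=21: T-O =  5 → F
  i=22: R-R =  0 → A
  i=23: X-D = 20 → U
  i=24: C-K = 18 → S
  i=25: C-Y =  4 → E
  i=26: R-H = 10 → K
  shifts repeat with period 6: SEKFAU

SEKFAU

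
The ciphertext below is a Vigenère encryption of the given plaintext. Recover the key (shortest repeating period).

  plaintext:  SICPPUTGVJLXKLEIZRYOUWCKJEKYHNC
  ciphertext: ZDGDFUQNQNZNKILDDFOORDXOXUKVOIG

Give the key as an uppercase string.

HVEOQAX

  i= 0: Z-S =  7 → H
  i= 1: D-I = 21 → V
  i= 2: G-C =  4 → E
  i= 3: D-P = 14 → O
  i= 4: F-P = 16 → Q
  i= 5: U-U =  0 → A
  i= 6: Q-T = 23 → X
  i= 7: N-G =  7 → H
  i= 8: Q-V = 21 → V
  i= 9: N-J =  4 → E
  i=10: Z-L = 14 → O
  i=11: N-X = 16 → Q
  i=12: K-K =  0 → A
  i=13: I-L = 23 → X
  i=14: L-E =  7 → H
  i=15: D-I = 21 → V
  i=16: D-Z =  4 → E
  i=17: F-R = 14 → O
  i=18: O-Y = 16 → Q
  i=19: O-O =  0 → A
  i=20: R-U = 23 → X
  i=21: D-W =  7 → H
  i=22: X-C = 21 → V
  i=23: O-K =  4 → E
  i=24: X-J = 14 → O
  i=25: U-E = 16 → Q
  i=26: K-K =  0 → A
  i=27: V-Y = 23 → X
  i=28: O-H =  7 → H
  i=29: I-N = 21 → V
  i=30: G-C =  4 → E
  shifts repeat with period 7: HVEOQAX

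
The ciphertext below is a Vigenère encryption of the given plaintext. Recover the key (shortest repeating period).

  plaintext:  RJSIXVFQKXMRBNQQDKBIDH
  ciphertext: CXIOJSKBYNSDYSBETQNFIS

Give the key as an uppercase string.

LOQGMXF

  i= 0: C-R = 11 → L
  i= 1: X-J = 14 → O
  i= 2: I-S = 16 → Q
  i= 3: O-I =  6 → G
  i= 4: J-X = 12 → M
  i= 5: S-V = 23 → X
  i= 6: K-F =  5 → F
  i= 7: B-Q = 11 → L
  i= 8: Y-K = 14 → O
  i= 9: N-X = 16 → Q
  i=10: S-M =  6 → G
  i=11: D-R = 12 → M
  i=12: Y-B = 23 → X
  i=13: S-N =  5 → F
  i=14: B-Q = 11 → L
  i=15: E-Q = 14 → O
  i=16: T-D = 16 → Q
  i=17: Q-K =  6 → G
  i=18: N-B = 12 → M
  i=19: F-I = 23 → X
  i=20: I-D =  5 → F
  i=21: S-H = 11 → L
  shifts repeat with period 7: LOQGMXF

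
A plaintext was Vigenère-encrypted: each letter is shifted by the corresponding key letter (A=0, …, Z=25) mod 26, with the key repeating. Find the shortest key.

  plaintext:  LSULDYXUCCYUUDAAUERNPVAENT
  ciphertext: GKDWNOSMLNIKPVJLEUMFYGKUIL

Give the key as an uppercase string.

VSJLKQ

  i= 0: G-L = 21 → V
  i= 1: K-S = 18 → S
  i= 2: D-U =  9 → J
  i= 3: W-L = 11 → L
  i= 4: N-D = 10 → K
  i= 5: O-Y = 16 → Q
  i= 6: S-X = 21 → V
  i= 7: M-U = 18 → S
  i= 8: L-C =  9 → J
  i= 9: N-C = 11 → L
  i=10: I-Y = 10 → K
  i=11: K-U = 16 → Q
  i=12: P-U = 21 → V
  i=13: V-D = 18 → S
  i=14: J-A =  9 → J
  i=15: L-A = 11 → L
  i=16: E-U = 10 → K
  i=17: U-E = 16 → Q
  i=18: M-R = 21 → V
  i=19: F-N = 18 → S
  i=20: Y-P =  9 → J
  i=21: G-V = 11 → L
  i=22: K-A = 10 → K
  i=23: U-E = 16 → Q
  i=24: I-N = 21 → V
  i=25: L-T = 18 → S
  shifts repeat with period 6: VSJLKQ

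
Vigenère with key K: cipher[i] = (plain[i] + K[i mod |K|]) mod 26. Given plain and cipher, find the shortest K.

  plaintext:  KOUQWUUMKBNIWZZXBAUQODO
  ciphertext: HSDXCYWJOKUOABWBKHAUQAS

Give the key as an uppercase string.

XEJHGEC

  i= 0: H-K = 23 → X
  i= 1: S-O =  4 → E
  i= 2: D-U =  9 → J
  i= 3: X-Q =  7 → H
  i= 4: C-W =  6 → G
  i= 5: Y-U =  4 → E
  i= 6: W-U =  2 → C
  i= 7: J-M = 23 → X
  i= 8: O-K =  4 → E
  i= 9: K-B =  9 → J
  i=10: U-N =  7 → H
  i=11: O-I =  6 → G
  i=12: A-W =  4 → E
  i=13: B-Z =  2 → C
  i=14: W-Z = 23 → X
  i=15: B-X =  4 → E
  i=16: K-B =  9 → J
  i=17: H-A =  7 → H
  i=18: A-U =  6 → G
  i=19: U-Q =  4 → E
  i=20: Q-O =  2 → C
  i=21: A-D = 23 → X
  i=22: S-O =  4 → E
  shifts repeat with period 7: XEJHGEC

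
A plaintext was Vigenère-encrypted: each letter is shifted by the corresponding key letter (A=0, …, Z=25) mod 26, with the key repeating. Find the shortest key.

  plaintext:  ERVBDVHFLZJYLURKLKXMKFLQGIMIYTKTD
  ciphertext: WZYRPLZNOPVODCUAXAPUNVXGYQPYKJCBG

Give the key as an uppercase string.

SIDQMQ

  i= 0: W-E = 18 → S
  i= 1: Z-R =  8 → I
  i= 2: Y-V =  3 → D
  i= 3: R-B = 16 → Q
  i= 4: P-D = 12 → M
  i= 5: L-V = 16 → Q
  i= 6: Z-H = 18 → S
  i= 7: N-F =  8 → I
  i= 8: O-L =  3 → D
  i= 9: P-Z = 16 → Q
  i=10: V-J = 12 → M
  i=11: O-Y = 16 → Q
  i=12: D-L = 18 → S
  i=13: C-U =  8 → I
  i=14: U-R =  3 → D
  i=15: A-K = 16 → Q
  i=16: X-L = 12 → M
  i=17: A-K = 16 → Q
  i=18: P-X = 18 → S
  i=19: U-M =  8 → I
  i=20: N-K =  3 → D
  i=21: V-F = 16 → Q
  i=22: X-L = 12 → M
  i=23: G-Q = 16 → Q
  i=24: Y-G = 18 → S
  i=25: Q-I =  8 → I
  i=26: P-M =  3 → D
  i=27: Y-I = 16 → Q
  i=28: K-Y = 12 → M
  i=29: J-T = 16 → Q
  i=30: C-K = 18 → S
  i=31: B-T =  8 → I
  i=32: G-D =  3 → D
  shifts repeat with period 6: SIDQMQ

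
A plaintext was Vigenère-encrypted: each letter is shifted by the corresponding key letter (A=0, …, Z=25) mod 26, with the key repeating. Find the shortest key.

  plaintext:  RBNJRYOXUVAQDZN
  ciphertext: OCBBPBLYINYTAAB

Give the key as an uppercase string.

XBOSYD

  i= 0: O-R = 23 → X
  i= 1: C-B =  1 → B
  i= 2: B-N = 14 → O
  i= 3: B-J = 18 → S
  i= 4: P-R = 24 → Y
  i= 5: B-Y =  3 → D
  i= 6: L-O = 23 → X
  i= 7: Y-X =  1 → B
  i= 8: I-U = 14 → O
  i= 9: N-V = 18 → S
  i=10: Y-A = 24 → Y
  i=11: T-Q =  3 → D
  i=12: A-D = 23 → X
  i=13: A-Z =  1 → B
  i=14: B-N = 14 → O
  shifts repeat with period 6: XBOSYD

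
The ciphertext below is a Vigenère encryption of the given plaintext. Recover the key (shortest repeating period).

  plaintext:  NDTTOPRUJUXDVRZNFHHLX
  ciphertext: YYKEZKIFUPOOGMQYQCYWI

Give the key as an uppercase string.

LVRL

  i= 0: Y-N = 11 → L
  i= 1: Y-D = 21 → V
  i= 2: K-T = 17 → R
  i= 3: E-T = 11 → L
  i= 4: Z-O = 11 → L
  i= 5: K-P = 21 → V
  i= 6: I-R = 17 → R
  i= 7: F-U = 11 → L
  i= 8: U-J = 11 → L
  i= 9: P-U = 21 → V
  i=10: O-X = 17 → R
  i=11: O-D = 11 → L
  i=12: G-V = 11 → L
  i=13: M-R = 21 → V
  i=14: Q-Z = 17 → R
  i=15: Y-N = 11 → L
  i=16: Q-F = 11 → L
  i=17: C-H = 21 → V
  i=18: Y-H = 17 → R
  i=19: W-L = 11 → L
  i=20: I-X = 11 → L
  shifts repeat with period 4: LVRL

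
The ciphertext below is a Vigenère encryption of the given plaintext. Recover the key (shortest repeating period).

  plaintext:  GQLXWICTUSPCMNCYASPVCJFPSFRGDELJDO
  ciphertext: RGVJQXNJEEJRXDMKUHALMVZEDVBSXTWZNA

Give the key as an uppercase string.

LQKMUP

  i= 0: R-G = 11 → L
  i= 1: G-Q = 16 → Q
  i= 2: V-L = 10 → K
  i= 3: J-X = 12 → M
  i= 4: Q-W = 20 → U
  i= 5: X-I = 15 → P
  i= 6: N-C = 11 → L
  i= 7: J-T = 16 → Q
  i= 8: E-U = 10 → K
  i= 9: E-S = 12 → M
  i=10: J-P = 20 → U
  i=11: R-C = 15 → P
  i=12: X-M = 11 → L
  i=13: D-N = 16 → Q
  i=14: M-C = 10 → K
  i=15: K-Y = 12 → M
  i=16: U-A = 20 → U
  i=17: H-S = 15 → P
  i=18: A-P = 11 → L
  i=19: L-V = 16 → Q
  i=20: M-C = 10 → K
  i=21: V-J = 12 → M
  i=22: Z-F = 20 → U
  i=23: E-P = 15 → P
  i=24: D-S = 11 → L
  i=25: V-F = 16 → Q
  i=26: B-R = 10 → K
  i=27: S-G = 12 → M
  i=28: X-D = 20 → U
  i=29: T-E = 15 → P
  i=30: W-L = 11 → L
  i=31: Z-J = 16 → Q
  i=32: N-D = 10 → K
  i=33: A-O = 12 → M
  shifts repeat with period 6: LQKMUP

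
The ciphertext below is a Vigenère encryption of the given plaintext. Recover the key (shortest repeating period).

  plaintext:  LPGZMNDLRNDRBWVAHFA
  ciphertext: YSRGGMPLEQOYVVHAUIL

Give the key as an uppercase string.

  i= 0: Y-L = 13 → N
  i= 1: S-P =  3 → D
  i= 2: R-G = 11 → L
  i= 3: G-Z =  7 → H
  i= 4: G-M = 20 → U
  i= 5: M-N = 25 → Z
  i= 6: P-D = 12 → M
  i= 7: L-L =  0 → A
  i= 8: E-R = 13 → N
  i= 9: Q-N =  3 → D
  i=10: O-D = 11 → L
  i=11: Y-R =  7 → H
  i=12: V-B = 20 → U
  i=13: V-W = 25 → Z
  i=14: H-V = 12 → M
  i=15: A-A =  0 → A
  i=16: U-H = 13 → N
  i=17: I-F =  3 → D
  i=18: L-A = 11 → L
  shifts repeat with period 8: NDLHUZMA

NDLHUZMA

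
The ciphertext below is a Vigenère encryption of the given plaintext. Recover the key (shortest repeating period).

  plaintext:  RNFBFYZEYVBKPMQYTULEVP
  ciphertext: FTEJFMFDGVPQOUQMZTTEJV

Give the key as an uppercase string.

  i= 0: F-R = 14 → O
  i= 1: T-N =  6 → G
  i= 2: E-F = 25 → Z
  i= 3: J-B =  8 → I
  i= 4: F-F =  0 → A
  i= 5: M-Y = 14 → O
  i= 6: F-Z =  6 → G
  i= 7: D-E = 25 → Z
  i= 8: G-Y =  8 → I
  i= 9: V-V =  0 → A
  i=10: P-B = 14 → O
  i=11: Q-K =  6 → G
  i=12: O-P = 25 → Z
  i=13: U-M =  8 → I
  i=14: Q-Q =  0 → A
  i=15: M-Y = 14 → O
  i=16: Z-T =  6 → G
  i=17: T-U = 25 → Z
  i=18: T-L =  8 → I
  i=19: E-E =  0 → A
  i=20: J-V = 14 → O
  i=21: V-P =  6 → G
  shifts repeat with period 5: OGZIA

OGZIA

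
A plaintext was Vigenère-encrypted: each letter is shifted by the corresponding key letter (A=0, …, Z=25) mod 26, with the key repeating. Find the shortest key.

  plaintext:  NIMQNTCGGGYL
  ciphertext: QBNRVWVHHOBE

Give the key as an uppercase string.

DTBBI

  i= 0: Q-N =  3 → D
  i= 1: B-I = 19 → T
  i= 2: N-M =  1 → B
  i= 3: R-Q =  1 → B
  i= 4: V-N =  8 → I
  i= 5: W-T =  3 → D
  i= 6: V-C = 19 → T
  i= 7: H-G =  1 → B
  i= 8: H-G =  1 → B
  i= 9: O-G =  8 → I
  i=10: B-Y =  3 → D
  i=11: E-L = 19 → T
  shifts repeat with period 5: DTBBI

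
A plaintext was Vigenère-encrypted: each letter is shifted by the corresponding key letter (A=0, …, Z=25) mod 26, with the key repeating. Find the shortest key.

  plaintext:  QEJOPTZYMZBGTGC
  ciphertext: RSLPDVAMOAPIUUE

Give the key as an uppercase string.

BOC

  i= 0: R-Q =  1 → B
  i= 1: S-E = 14 → O
  i= 2: L-J =  2 → C
  i= 3: P-O =  1 → B
  i= 4: D-P = 14 → O
  i= 5: V-T =  2 → C
  i= 6: A-Z =  1 → B
  i= 7: M-Y = 14 → O
  i= 8: O-M =  2 → C
  i= 9: A-Z =  1 → B
  i=10: P-B = 14 → O
  i=11: I-G =  2 → C
  i=12: U-T =  1 → B
  i=13: U-G = 14 → O
  i=14: E-C =  2 → C
  shifts repeat with period 3: BOC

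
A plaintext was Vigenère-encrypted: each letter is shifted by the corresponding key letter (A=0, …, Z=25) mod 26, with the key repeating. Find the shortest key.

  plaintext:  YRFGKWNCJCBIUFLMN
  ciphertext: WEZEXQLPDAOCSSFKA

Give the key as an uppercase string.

YNU

  i= 0: W-Y = 24 → Y
  i= 1: E-R = 13 → N
  i= 2: Z-F = 20 → U
  i= 3: E-G = 24 → Y
  i= 4: X-K = 13 → N
  i= 5: Q-W = 20 → U
  i= 6: L-N = 24 → Y
  i= 7: P-C = 13 → N
  i= 8: D-J = 20 → U
  i= 9: A-C = 24 → Y
  i=10: O-B = 13 → N
  i=11: C-I = 20 → U
  i=12: S-U = 24 → Y
  i=13: S-F = 13 → N
  i=14: F-L = 20 → U
  i=15: K-M = 24 → Y
  i=16: A-N = 13 → N
  shifts repeat with period 3: YNU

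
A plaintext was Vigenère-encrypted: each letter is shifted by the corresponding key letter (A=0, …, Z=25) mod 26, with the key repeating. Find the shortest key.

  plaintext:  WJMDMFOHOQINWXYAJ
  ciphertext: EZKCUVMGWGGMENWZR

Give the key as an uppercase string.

IQYZ

  i= 0: E-W =  8 → I
  i= 1: Z-J = 16 → Q
  i= 2: K-M = 24 → Y
  i= 3: C-D = 25 → Z
  i= 4: U-M =  8 → I
  i= 5: V-F = 16 → Q
  i= 6: M-O = 24 → Y
  i= 7: G-H = 25 → Z
  i= 8: W-O =  8 → I
  i= 9: G-Q = 16 → Q
  i=10: G-I = 24 → Y
  i=11: M-N = 25 → Z
  i=12: E-W =  8 → I
  i=13: N-X = 16 → Q
  i=14: W-Y = 24 → Y
  i=15: Z-A = 25 → Z
  i=16: R-J =  8 → I
  shifts repeat with period 4: IQYZ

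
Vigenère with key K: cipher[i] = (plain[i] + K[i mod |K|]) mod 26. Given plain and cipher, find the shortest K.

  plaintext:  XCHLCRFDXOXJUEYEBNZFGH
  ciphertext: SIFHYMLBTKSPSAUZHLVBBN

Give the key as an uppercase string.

  i= 0: S-X = 21 → V
  i= 1: I-C =  6 → G
  i= 2: F-H = 24 → Y
  i= 3: H-L = 22 → W
  i= 4: Y-C = 22 → W
  i= 5: M-R = 21 → V
  i= 6: L-F =  6 → G
  i= 7: B-D = 24 → Y
  i= 8: T-X = 22 → W
  i= 9: K-O = 22 → W
  i=10: S-X = 21 → V
  i=11: P-J =  6 → G
  i=12: S-U = 24 → Y
  i=13: A-E = 22 → W
  i=14: U-Y = 22 → W
  i=15: Z-E = 21 → V
  i=16: H-B =  6 → G
  i=17: L-N = 24 → Y
  i=18: V-Z = 22 → W
  i=19: B-F = 22 → W
  i=20: B-G = 21 → V
  i=21: N-H =  6 → G
  shifts repeat with period 5: VGYWW

VGYWW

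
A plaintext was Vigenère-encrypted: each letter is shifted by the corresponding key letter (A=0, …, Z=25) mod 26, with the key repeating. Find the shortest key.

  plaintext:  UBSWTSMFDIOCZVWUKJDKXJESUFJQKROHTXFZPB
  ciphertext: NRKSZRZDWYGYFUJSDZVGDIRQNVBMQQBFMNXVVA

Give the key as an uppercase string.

  i= 0: N-U = 19 → T
  i= 1: R-B = 16 → Q
  i= 2: K-S = 18 → S
  i= 3: S-W = 22 → W
  i= 4: Z-T =  6 → G
  i= 5: R-S = 25 → Z
  i= 6: Z-M = 13 → N
  i= 7: D-F = 24 → Y
  i= 8: W-D = 19 → T
  i= 9: Y-I = 16 → Q
  i=10: G-O = 18 → S
  i=11: Y-C = 22 → W
  i=12: F-Z =  6 → G
  i=13: U-V = 25 → Z
  i=14: J-W = 13 → N
  i=15: S-U = 24 → Y
  i=16: D-K = 19 → T
  i=17: Z-J = 16 → Q
  i=18: V-D = 18 → S
  i=19: G-K = 22 → W
  i=20: D-X =  6 → G
  i=21: I-J = 25 → Z
  i=22: R-E = 13 → N
  i=23: Q-S = 24 → Y
  i=24: N-U = 19 → T
  i=25: V-F = 16 → Q
  i=26: B-J = 18 → S
  i=27: M-Q = 22 → W
  i=28: Q-K =  6 → G
  i=29: Q-R = 25 → Z
  i=30: B-O = 13 → N
  i=31: F-H = 24 → Y
  i=32: M-T = 19 → T
  i=33: N-X = 16 → Q
  i=34: X-F = 18 → S
  i=35: V-Z = 22 → W
  i=36: V-P =  6 → G
  i=37: A-B = 25 → Z
  shifts repeat with period 8: TQSWGZNY

TQSWGZNY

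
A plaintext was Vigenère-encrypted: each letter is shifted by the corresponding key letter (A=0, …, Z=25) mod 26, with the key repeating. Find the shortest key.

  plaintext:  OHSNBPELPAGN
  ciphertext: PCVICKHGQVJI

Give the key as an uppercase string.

BVDV

  i= 0: P-O =  1 → B
  i= 1: C-H = 21 → V
  i= 2: V-S =  3 → D
  i= 3: I-N = 21 → V
  i= 4: C-B =  1 → B
  i= 5: K-P = 21 → V
  i= 6: H-E =  3 → D
  i= 7: G-L = 21 → V
  i= 8: Q-P =  1 → B
  i= 9: V-A = 21 → V
  i=10: J-G =  3 → D
  i=11: I-N = 21 → V
  shifts repeat with period 4: BVDV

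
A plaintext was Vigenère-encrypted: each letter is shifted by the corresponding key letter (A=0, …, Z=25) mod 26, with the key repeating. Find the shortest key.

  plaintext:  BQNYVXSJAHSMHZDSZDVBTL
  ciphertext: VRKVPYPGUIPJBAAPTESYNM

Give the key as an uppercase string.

  i= 0: V-B = 20 → U
  i= 1: R-Q =  1 → B
  i= 2: K-N = 23 → X
  i= 3: V-Y = 23 → X
  i= 4: P-V = 20 → U
  i= 5: Y-X =  1 → B
  i= 6: P-S = 23 → X
  i= 7: G-J = 23 → X
  i= 8: U-A = 20 → U
  i= 9: I-H =  1 → B
  i=10: P-S = 23 → X
  i=11: J-M = 23 → X
  i=12: B-H = 20 → U
  i=13: A-Z =  1 → B
  i=14: A-D = 23 → X
  i=15: P-S = 23 → X
  i=16: T-Z = 20 → U
  i=17: E-D =  1 → B
  i=18: S-V = 23 → X
  i=19: Y-B = 23 → X
  i=20: N-T = 20 → U
  i=21: M-L =  1 → B
  shifts repeat with period 4: UBXX

UBXX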